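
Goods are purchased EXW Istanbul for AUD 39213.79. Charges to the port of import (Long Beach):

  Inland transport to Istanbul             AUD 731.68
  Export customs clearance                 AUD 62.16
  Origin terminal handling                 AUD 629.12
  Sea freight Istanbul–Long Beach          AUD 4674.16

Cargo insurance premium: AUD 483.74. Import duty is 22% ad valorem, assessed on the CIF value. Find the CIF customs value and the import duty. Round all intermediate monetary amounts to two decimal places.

CIF = EXW price + pre-shipment costs + freight + insurance
CIF = 39213.79 + 731.68 + 62.16 + 629.12 + 4674.16 + 483.74 = 45794.65
Import duty = 45794.65 × 22% = 10074.82

CIF value: AUD 45794.65; import duty: AUD 10074.82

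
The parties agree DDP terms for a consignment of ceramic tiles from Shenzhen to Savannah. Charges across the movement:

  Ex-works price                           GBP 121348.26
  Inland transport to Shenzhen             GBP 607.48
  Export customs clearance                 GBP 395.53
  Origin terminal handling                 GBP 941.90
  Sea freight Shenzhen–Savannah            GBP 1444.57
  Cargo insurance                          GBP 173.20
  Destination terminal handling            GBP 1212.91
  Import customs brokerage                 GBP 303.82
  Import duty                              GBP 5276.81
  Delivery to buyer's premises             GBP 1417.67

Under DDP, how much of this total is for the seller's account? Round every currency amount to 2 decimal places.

Seller's account: GBP 133122.15

DDP: the seller bears all costs including import duty.
Seller's account: goods 121348.26 + inland to port 607.48 + export clearance 395.53 + origin terminal 941.90 + freight 1444.57 + insurance 173.20 + destination terminal 1212.91 + brokerage 303.82 + duty 5276.81 + delivery 1417.67 = 133122.15
Buyer's account: 0.00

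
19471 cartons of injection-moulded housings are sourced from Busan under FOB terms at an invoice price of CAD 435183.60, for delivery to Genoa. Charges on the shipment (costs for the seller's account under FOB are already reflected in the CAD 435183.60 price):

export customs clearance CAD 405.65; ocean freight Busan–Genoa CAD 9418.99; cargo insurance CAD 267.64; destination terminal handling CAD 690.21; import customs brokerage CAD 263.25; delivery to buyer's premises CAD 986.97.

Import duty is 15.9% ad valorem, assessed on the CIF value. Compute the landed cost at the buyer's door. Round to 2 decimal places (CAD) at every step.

FOB: the seller bears costs until goods are on board at the origin port; the buyer bears freight, insurance and all costs thereafter.
Already in the invoice (seller's account under FOB): export clearance — exclude.
CIF value = FOB price + freight + insurance = 435183.60 + 9418.99 + 267.64 = 444870.23
Import duty = 444870.23 × 15.9% = 70734.37
Buyer bears: freight 9418.99 + insurance 267.64 + destination terminal 690.21 + brokerage 263.25 + delivery 986.97 + duty 70734.37 = 82361.43
Landed cost = invoice 435183.60 + 82361.43 = 517545.03

Total landed cost: CAD 517545.03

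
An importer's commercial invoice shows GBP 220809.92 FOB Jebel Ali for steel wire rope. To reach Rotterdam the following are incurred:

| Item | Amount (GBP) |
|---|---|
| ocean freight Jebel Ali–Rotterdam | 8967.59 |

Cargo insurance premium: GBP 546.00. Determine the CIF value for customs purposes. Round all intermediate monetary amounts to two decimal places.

CIF = FOB price + freight + insurance
CIF = 220809.92 + 8967.59 + 546.00 = 230323.51

CIF value: GBP 230323.51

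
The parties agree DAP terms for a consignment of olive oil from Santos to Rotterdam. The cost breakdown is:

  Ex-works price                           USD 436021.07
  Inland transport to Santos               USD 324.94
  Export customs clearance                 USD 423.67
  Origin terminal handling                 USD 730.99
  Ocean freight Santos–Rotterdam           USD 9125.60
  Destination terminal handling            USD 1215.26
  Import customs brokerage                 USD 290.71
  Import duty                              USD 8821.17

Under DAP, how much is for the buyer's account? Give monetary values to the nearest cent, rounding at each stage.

DAP: the seller bears all costs to the named destination except import duty and clearance.
Seller's account: goods 436021.07 + inland to port 324.94 + export clearance 423.67 + origin terminal 730.99 + freight 9125.60 + destination terminal 1215.26 = 447841.53
Buyer's account: brokerage 290.71 + duty 8821.17 = 9111.88

Buyer's account: USD 9111.88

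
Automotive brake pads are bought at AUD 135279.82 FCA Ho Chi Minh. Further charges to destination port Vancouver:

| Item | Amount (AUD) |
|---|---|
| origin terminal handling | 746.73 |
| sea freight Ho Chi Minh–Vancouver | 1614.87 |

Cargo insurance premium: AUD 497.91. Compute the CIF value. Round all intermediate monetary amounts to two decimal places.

CIF = FCA price + pre-shipment costs + freight + insurance
CIF = 135279.82 + 746.73 + 1614.87 + 497.91 = 138139.33

CIF value: AUD 138139.33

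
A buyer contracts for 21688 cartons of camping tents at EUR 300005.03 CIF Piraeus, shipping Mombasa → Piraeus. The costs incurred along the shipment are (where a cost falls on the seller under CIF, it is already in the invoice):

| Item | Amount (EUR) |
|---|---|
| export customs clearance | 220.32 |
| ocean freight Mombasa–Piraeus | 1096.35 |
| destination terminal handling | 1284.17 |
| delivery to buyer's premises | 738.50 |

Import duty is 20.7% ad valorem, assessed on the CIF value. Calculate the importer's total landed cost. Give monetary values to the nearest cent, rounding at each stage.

Total landed cost: EUR 364128.74

CIF: the seller pays costs through ocean freight and marine insurance to the destination port.
Already in the invoice (seller's account under CIF): export clearance, freight — exclude.
The CIF price already equals the CIF value: 300005.03
Import duty = 300005.03 × 20.7% = 62101.04
Buyer bears: destination terminal 1284.17 + delivery 738.50 + duty 62101.04 = 64123.71
Landed cost = invoice 300005.03 + 64123.71 = 364128.74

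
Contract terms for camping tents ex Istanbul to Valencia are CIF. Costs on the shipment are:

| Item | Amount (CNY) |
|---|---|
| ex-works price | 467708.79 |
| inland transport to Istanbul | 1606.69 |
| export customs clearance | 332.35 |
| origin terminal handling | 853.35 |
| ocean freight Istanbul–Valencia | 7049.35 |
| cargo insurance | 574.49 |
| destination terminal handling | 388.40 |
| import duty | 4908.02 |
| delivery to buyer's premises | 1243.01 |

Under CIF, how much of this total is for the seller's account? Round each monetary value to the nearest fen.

CIF: the seller pays costs through ocean freight and marine insurance to the destination port.
Seller's account: goods 467708.79 + inland to port 1606.69 + export clearance 332.35 + origin terminal 853.35 + freight 7049.35 + insurance 574.49 = 478125.02
Buyer's account: destination terminal 388.40 + duty 4908.02 + delivery 1243.01 = 6539.43

Seller's account: CNY 478125.02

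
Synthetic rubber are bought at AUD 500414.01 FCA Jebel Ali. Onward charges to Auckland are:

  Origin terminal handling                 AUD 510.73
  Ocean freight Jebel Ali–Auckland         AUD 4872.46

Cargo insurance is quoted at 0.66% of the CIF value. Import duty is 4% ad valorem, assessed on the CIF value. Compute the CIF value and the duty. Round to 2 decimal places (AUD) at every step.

CIF value: AUD 509157.64; import duty: AUD 20366.31

Let C be the CIF value. C = FCA price + pre-shipment costs + freight + 0.66% × C
C − 0.66% × C = 500414.01 + 510.73 + 4872.46
0.9934 × C = 505797.20
C = 505797.20 / 0.9934 = 509157.64
Insurance premium = 0.66% × 509157.64 = 3360.44
Import duty = 509157.64 × 4% = 20366.31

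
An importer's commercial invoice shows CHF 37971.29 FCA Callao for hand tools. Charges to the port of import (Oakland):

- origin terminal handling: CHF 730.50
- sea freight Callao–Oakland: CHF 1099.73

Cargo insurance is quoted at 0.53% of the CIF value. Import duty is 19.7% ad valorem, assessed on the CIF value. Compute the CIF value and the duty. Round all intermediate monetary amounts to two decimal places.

Let C be the CIF value. C = FCA price + pre-shipment costs + freight + 0.53% × C
C − 0.53% × C = 37971.29 + 730.50 + 1099.73
0.9947 × C = 39801.52
C = 39801.52 / 0.9947 = 40013.59
Insurance premium = 0.53% × 40013.59 = 212.07
Import duty = 40013.59 × 19.7% = 7882.68

CIF value: CHF 40013.59; import duty: CHF 7882.68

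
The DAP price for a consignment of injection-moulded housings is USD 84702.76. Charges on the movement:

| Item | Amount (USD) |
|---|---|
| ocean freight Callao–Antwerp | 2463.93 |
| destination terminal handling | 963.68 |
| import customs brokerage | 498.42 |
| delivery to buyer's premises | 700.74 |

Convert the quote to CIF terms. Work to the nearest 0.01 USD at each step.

CIF price: USD 83038.34

Not relevant to the conversion: freight — on the seller under both DAP and CIF; already in the DAP price and stays in the CIF price. brokerage — on the buyer under both terms; not part of either seller's price.
From DAP to CIF, the seller no longer bears: destination terminal, delivery.
CIF price = 84702.76 − 963.68 − 700.74 = 83038.34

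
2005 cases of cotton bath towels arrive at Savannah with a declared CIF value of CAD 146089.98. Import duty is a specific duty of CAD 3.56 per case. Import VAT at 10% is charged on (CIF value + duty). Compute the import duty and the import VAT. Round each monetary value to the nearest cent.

Import duty: CAD 7137.80; import VAT: CAD 15322.78

Import duty = 2005 × 3.56 = 7137.80
VAT base = CIF + duty = 146089.98 + 7137.80 = 153227.78
Import VAT = 153227.78 × 10% = 15322.78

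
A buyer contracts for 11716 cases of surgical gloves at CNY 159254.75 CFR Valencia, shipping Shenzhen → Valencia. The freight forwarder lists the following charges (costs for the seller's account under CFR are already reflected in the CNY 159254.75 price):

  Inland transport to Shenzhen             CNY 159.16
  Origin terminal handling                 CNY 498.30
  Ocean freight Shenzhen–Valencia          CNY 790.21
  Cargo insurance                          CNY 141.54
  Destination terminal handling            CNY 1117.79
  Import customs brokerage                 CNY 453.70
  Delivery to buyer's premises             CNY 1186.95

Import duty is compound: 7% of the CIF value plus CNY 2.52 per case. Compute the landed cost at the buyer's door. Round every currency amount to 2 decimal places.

Total landed cost: CNY 202836.79

CFR: the seller pays costs through ocean freight to the destination port, but not insurance.
Already in the invoice (seller's account under CFR): inland to port, origin terminal, freight — exclude.
CIF value = CFR price + insurance = 159254.75 + 141.54 = 159396.29
Ad valorem component: 159396.29 × 7% = 11157.74
Specific component: 11716 × 2.52 = 29524.32
Import duty = 11157.74 + 29524.32 = 40682.06
Buyer bears: insurance 141.54 + destination terminal 1117.79 + brokerage 453.70 + delivery 1186.95 + duty 40682.06 = 43582.04
Landed cost = invoice 159254.75 + 43582.04 = 202836.79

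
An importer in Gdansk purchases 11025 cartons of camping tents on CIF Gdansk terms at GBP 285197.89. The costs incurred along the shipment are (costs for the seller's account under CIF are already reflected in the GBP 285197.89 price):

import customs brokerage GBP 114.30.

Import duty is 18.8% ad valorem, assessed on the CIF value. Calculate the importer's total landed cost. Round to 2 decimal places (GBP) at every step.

CIF: the seller pays costs through ocean freight and marine insurance to the destination port.
The CIF price already equals the CIF value: 285197.89
Import duty = 285197.89 × 18.8% = 53617.20
Buyer bears: brokerage 114.30 + duty 53617.20 = 53731.50
Landed cost = invoice 285197.89 + 53731.50 = 338929.39

Total landed cost: GBP 338929.39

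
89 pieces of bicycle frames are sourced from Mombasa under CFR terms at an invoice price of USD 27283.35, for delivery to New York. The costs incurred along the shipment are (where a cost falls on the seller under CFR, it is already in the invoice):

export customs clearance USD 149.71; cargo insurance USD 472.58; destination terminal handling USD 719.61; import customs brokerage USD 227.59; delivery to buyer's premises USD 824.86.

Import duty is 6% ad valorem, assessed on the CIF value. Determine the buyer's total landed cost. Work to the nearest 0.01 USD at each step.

CFR: the seller pays costs through ocean freight to the destination port, but not insurance.
Already in the invoice (seller's account under CFR): export clearance — exclude.
CIF value = CFR price + insurance = 27283.35 + 472.58 = 27755.93
Import duty = 27755.93 × 6% = 1665.36
Buyer bears: insurance 472.58 + destination terminal 719.61 + brokerage 227.59 + delivery 824.86 + duty 1665.36 = 3910.00
Landed cost = invoice 27283.35 + 3910.00 = 31193.35

Total landed cost: USD 31193.35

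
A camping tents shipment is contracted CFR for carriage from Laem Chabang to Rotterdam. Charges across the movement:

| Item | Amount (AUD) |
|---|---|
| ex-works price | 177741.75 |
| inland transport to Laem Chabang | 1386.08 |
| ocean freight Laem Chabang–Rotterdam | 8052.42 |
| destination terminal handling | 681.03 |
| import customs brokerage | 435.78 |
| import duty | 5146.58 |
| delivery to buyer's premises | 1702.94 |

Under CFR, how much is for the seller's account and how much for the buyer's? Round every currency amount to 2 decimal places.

CFR: the seller pays costs through ocean freight to the destination port, but not insurance.
Seller's account: goods 177741.75 + inland to port 1386.08 + freight 8052.42 = 187180.25
Buyer's account: destination terminal 681.03 + brokerage 435.78 + duty 5146.58 + delivery 1702.94 = 7966.33

Seller: AUD 187180.25; buyer: AUD 7966.33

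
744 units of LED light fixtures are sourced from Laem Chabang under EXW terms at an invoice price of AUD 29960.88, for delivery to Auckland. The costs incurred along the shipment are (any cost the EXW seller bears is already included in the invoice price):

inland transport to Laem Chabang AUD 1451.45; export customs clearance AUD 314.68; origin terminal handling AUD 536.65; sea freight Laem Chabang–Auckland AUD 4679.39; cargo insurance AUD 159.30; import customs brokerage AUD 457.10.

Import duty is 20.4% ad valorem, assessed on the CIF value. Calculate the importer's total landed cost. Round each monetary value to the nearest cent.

Total landed cost: AUD 45128.33

EXW: the seller makes goods available at their premises; the buyer bears all onward costs.
CIF value = EXW price + inland to port + export clearance + origin terminal + freight + insurance = 29960.88 + 1451.45 + 314.68 + 536.65 + 4679.39 + 159.30 = 37102.35
Import duty = 37102.35 × 20.4% = 7568.88
Buyer bears: inland to port 1451.45 + export clearance 314.68 + origin terminal 536.65 + freight 4679.39 + insurance 159.30 + brokerage 457.10 + duty 7568.88 = 15167.45
Landed cost = invoice 29960.88 + 15167.45 = 45128.33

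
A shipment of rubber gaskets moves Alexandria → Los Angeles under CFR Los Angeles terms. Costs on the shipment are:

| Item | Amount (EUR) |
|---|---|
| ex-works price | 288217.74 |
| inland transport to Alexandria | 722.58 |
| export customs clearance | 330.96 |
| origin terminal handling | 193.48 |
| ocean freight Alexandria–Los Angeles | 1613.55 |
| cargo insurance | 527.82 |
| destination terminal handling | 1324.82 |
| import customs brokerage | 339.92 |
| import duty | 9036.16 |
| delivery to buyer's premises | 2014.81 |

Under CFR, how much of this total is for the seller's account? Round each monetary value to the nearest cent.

CFR: the seller pays costs through ocean freight to the destination port, but not insurance.
Seller's account: goods 288217.74 + inland to port 722.58 + export clearance 330.96 + origin terminal 193.48 + freight 1613.55 = 291078.31
Buyer's account: insurance 527.82 + destination terminal 1324.82 + brokerage 339.92 + duty 9036.16 + delivery 2014.81 = 13243.53

Seller's account: EUR 291078.31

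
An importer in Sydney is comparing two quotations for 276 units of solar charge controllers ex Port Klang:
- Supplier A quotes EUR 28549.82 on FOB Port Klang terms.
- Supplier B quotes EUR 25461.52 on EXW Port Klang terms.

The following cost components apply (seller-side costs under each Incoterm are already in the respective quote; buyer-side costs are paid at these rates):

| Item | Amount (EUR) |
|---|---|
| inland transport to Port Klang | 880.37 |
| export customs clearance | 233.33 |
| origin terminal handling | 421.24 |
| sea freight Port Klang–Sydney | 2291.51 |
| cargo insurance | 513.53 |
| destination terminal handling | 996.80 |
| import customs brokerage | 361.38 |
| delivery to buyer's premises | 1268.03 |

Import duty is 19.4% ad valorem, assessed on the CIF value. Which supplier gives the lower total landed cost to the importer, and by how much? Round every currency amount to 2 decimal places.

Supplier A (FOB):
CIF value = FOB price + freight + insurance = 28549.82 + 2291.51 + 513.53 = 31354.86
Import duty = 31354.86 × 19.4% = 6082.84
Buyer bears (A): 2291.51 + 513.53 + 996.80 + 361.38 + 1268.03 = 5431.25
Landed cost (A) = invoice 28549.82 + 5431.25 + duty 6082.84 = 40063.91
Supplier B (EXW):
CIF value = EXW price + inland to port + export clearance + origin terminal + freight + insurance = 25461.52 + 880.37 + 233.33 + 421.24 + 2291.51 + 513.53 = 29801.50
Import duty = 29801.50 × 19.4% = 5781.49
Buyer bears (B): 880.37 + 233.33 + 421.24 + 2291.51 + 513.53 + 996.80 + 361.38 + 1268.03 = 6966.19
Landed cost (B) = invoice 25461.52 + 6966.19 + duty 5781.49 = 38209.20
Difference = |40063.91 − 38209.20| = 1854.71

Supplier B is cheaper by EUR 1854.71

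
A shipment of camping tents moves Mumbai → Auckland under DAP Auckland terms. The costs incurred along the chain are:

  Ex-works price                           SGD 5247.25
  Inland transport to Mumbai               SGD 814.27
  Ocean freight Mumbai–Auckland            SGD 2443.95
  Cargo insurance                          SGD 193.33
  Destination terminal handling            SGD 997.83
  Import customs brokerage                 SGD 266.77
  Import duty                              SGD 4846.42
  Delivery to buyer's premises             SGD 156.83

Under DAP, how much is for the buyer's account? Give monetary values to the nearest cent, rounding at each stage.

DAP: the seller bears all costs to the named destination except import duty and clearance.
Seller's account: goods 5247.25 + inland to port 814.27 + freight 2443.95 + insurance 193.33 + destination terminal 997.83 + delivery 156.83 = 9853.46
Buyer's account: brokerage 266.77 + duty 4846.42 = 5113.19

Buyer's account: SGD 5113.19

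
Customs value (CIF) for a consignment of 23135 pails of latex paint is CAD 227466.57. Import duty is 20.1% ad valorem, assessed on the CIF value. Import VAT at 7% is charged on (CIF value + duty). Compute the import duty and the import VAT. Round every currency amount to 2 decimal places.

Import duty: CAD 45720.78; import VAT: CAD 19123.11

Import duty = 227466.57 × 20.1% = 45720.78
VAT base = CIF + duty = 227466.57 + 45720.78 = 273187.35
Import VAT = 273187.35 × 7% = 19123.11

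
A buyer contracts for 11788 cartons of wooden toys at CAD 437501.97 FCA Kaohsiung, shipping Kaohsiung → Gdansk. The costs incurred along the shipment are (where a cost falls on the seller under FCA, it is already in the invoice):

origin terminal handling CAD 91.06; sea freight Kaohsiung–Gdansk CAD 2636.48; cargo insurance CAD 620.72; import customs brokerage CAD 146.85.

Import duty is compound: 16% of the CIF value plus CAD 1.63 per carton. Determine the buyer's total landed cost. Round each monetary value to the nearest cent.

FCA: the seller delivers export-cleared goods to the carrier; the buyer bears costs from that point.
CIF value = FCA price + origin terminal + freight + insurance = 437501.97 + 91.06 + 2636.48 + 620.72 = 440850.23
Ad valorem component: 440850.23 × 16% = 70536.04
Specific component: 11788 × 1.63 = 19214.44
Import duty = 70536.04 + 19214.44 = 89750.48
Buyer bears: origin terminal 91.06 + freight 2636.48 + insurance 620.72 + brokerage 146.85 + duty 89750.48 = 93245.59
Landed cost = invoice 437501.97 + 93245.59 = 530747.56

Total landed cost: CAD 530747.56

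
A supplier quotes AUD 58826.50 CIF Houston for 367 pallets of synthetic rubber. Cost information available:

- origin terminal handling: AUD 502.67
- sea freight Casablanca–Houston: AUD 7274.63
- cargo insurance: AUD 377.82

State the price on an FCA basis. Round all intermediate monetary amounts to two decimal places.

FCA price: AUD 50671.38

From CIF to FCA, the seller no longer bears: origin terminal, freight, insurance.
FCA price = 58826.50 − 502.67 − 7274.63 − 377.82 = 50671.38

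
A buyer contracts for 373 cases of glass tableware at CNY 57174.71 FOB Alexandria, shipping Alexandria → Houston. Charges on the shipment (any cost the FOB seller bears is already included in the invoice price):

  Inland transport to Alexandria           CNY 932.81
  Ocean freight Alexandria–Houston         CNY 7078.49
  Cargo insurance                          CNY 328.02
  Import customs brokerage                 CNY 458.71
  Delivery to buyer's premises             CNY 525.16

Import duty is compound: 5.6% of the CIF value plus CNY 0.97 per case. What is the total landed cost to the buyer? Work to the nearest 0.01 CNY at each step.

Total landed cost: CNY 69543.45

FOB: the seller bears costs until goods are on board at the origin port; the buyer bears freight, insurance and all costs thereafter.
Already in the invoice (seller's account under FOB): inland to port — exclude.
CIF value = FOB price + freight + insurance = 57174.71 + 7078.49 + 328.02 = 64581.22
Ad valorem component: 64581.22 × 5.6% = 3616.55
Specific component: 373 × 0.97 = 361.81
Import duty = 3616.55 + 361.81 = 3978.36
Buyer bears: freight 7078.49 + insurance 328.02 + brokerage 458.71 + delivery 525.16 + duty 3978.36 = 12368.74
Landed cost = invoice 57174.71 + 12368.74 = 69543.45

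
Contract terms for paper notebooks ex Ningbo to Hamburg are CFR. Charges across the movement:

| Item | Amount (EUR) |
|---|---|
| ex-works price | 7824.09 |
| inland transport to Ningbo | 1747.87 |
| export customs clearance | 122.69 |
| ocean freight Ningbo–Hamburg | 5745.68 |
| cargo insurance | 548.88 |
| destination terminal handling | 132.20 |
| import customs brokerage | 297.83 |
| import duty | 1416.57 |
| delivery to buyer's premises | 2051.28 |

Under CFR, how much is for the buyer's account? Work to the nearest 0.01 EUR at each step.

CFR: the seller pays costs through ocean freight to the destination port, but not insurance.
Seller's account: goods 7824.09 + inland to port 1747.87 + export clearance 122.69 + freight 5745.68 = 15440.33
Buyer's account: insurance 548.88 + destination terminal 132.20 + brokerage 297.83 + duty 1416.57 + delivery 2051.28 = 4446.76

Buyer's account: EUR 4446.76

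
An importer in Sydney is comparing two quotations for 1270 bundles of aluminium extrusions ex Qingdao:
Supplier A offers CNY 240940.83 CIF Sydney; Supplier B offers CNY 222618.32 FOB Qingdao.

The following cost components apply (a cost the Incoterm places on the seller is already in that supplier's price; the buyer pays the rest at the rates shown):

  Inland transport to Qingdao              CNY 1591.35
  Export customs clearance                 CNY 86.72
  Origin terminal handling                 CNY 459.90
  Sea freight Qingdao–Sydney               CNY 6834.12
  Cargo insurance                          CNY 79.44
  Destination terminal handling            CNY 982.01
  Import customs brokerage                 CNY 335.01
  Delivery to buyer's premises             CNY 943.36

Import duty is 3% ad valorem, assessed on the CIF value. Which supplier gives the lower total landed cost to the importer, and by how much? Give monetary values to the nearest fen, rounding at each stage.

Supplier A (CIF):
The CIF price already equals the CIF value: 240940.83
Import duty = 240940.83 × 3% = 7228.22
Buyer bears (A): 982.01 + 335.01 + 943.36 = 2260.38
Landed cost (A) = invoice 240940.83 + 2260.38 + duty 7228.22 = 250429.43
Supplier B (FOB):
CIF value = FOB price + freight + insurance = 222618.32 + 6834.12 + 79.44 = 229531.88
Import duty = 229531.88 × 3% = 6885.96
Buyer bears (B): 6834.12 + 79.44 + 982.01 + 335.01 + 943.36 = 9173.94
Landed cost (B) = invoice 222618.32 + 9173.94 + duty 6885.96 = 238678.22
Difference = |250429.43 − 238678.22| = 11751.21

Supplier B is cheaper by CNY 11751.21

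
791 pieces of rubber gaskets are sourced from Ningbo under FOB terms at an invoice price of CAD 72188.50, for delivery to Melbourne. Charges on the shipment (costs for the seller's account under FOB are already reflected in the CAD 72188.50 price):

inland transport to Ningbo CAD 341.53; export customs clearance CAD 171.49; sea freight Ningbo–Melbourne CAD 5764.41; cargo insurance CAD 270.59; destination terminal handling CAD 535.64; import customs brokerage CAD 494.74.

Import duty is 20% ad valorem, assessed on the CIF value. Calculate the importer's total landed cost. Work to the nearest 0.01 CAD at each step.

FOB: the seller bears costs until goods are on board at the origin port; the buyer bears freight, insurance and all costs thereafter.
Already in the invoice (seller's account under FOB): inland to port, export clearance — exclude.
CIF value = FOB price + freight + insurance = 72188.50 + 5764.41 + 270.59 = 78223.50
Import duty = 78223.50 × 20% = 15644.70
Buyer bears: freight 5764.41 + insurance 270.59 + destination terminal 535.64 + brokerage 494.74 + duty 15644.70 = 22710.08
Landed cost = invoice 72188.50 + 22710.08 = 94898.58

Total landed cost: CAD 94898.58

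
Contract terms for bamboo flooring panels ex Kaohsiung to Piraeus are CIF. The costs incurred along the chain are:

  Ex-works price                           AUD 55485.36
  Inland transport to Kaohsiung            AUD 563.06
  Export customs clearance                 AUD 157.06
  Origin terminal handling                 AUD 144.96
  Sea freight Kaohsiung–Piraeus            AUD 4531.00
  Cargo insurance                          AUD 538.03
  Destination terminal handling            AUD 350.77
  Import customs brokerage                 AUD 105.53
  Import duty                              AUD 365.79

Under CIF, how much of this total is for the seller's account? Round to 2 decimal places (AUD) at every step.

Seller's account: AUD 61419.47

CIF: the seller pays costs through ocean freight and marine insurance to the destination port.
Seller's account: goods 55485.36 + inland to port 563.06 + export clearance 157.06 + origin terminal 144.96 + freight 4531.00 + insurance 538.03 = 61419.47
Buyer's account: destination terminal 350.77 + brokerage 105.53 + duty 365.79 = 822.09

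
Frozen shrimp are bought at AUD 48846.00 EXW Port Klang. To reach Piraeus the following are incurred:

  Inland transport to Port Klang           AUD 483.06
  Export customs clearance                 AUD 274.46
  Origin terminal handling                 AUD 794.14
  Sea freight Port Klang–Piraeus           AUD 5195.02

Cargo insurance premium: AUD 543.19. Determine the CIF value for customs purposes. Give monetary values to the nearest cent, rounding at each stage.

CIF = EXW price + pre-shipment costs + freight + insurance
CIF = 48846.00 + 483.06 + 274.46 + 794.14 + 5195.02 + 543.19 = 56135.87

CIF value: AUD 56135.87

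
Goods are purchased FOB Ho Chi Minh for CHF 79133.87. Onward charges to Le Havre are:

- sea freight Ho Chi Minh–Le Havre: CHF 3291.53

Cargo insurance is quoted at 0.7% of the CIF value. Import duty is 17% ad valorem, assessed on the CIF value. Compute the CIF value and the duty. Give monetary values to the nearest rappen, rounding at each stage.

CIF value: CHF 83006.45; import duty: CHF 14111.10

Let C be the CIF value. C = FOB price + freight + 0.7% × C
C − 0.7% × C = 79133.87 + 3291.53
0.993 × C = 82425.40
C = 82425.40 / 0.993 = 83006.45
Insurance premium = 0.7% × 83006.45 = 581.05
Import duty = 83006.45 × 17% = 14111.10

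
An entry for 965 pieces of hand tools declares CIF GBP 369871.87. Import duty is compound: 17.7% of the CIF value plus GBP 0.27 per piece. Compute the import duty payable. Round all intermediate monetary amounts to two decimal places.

Ad valorem component: 369871.87 × 17.7% = 65467.32
Specific component: 965 × 0.27 = 260.55
Import duty = 65467.32 + 260.55 = 65727.87

Import duty: GBP 65727.87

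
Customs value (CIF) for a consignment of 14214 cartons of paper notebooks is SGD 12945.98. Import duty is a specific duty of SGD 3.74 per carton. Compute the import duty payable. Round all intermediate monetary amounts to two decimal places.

Import duty: SGD 53160.36

Import duty = 14214 × 3.74 = 53160.36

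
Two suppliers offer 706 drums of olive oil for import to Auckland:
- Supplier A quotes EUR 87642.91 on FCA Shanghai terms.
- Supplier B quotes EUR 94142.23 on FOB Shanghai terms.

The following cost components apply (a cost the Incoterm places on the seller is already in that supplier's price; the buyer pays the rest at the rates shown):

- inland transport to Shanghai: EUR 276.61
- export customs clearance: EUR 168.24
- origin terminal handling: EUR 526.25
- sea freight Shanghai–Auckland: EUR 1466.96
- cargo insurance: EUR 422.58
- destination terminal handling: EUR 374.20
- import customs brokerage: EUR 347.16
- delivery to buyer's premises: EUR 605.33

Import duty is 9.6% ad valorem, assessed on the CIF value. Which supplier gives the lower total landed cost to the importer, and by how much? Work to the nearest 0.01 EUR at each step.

Supplier A is cheaper by EUR 6546.48

Supplier A (FCA):
CIF value = FCA price + origin terminal + freight + insurance = 87642.91 + 526.25 + 1466.96 + 422.58 = 90058.70
Import duty = 90058.70 × 9.6% = 8645.64
Buyer bears (A): 526.25 + 1466.96 + 422.58 + 374.20 + 347.16 + 605.33 = 3742.48
Landed cost (A) = invoice 87642.91 + 3742.48 + duty 8645.64 = 100031.03
Supplier B (FOB):
CIF value = FOB price + freight + insurance = 94142.23 + 1466.96 + 422.58 = 96031.77
Import duty = 96031.77 × 9.6% = 9219.05
Buyer bears (B): 1466.96 + 422.58 + 374.20 + 347.16 + 605.33 = 3216.23
Landed cost (B) = invoice 94142.23 + 3216.23 + duty 9219.05 = 106577.51
Difference = |100031.03 − 106577.51| = 6546.48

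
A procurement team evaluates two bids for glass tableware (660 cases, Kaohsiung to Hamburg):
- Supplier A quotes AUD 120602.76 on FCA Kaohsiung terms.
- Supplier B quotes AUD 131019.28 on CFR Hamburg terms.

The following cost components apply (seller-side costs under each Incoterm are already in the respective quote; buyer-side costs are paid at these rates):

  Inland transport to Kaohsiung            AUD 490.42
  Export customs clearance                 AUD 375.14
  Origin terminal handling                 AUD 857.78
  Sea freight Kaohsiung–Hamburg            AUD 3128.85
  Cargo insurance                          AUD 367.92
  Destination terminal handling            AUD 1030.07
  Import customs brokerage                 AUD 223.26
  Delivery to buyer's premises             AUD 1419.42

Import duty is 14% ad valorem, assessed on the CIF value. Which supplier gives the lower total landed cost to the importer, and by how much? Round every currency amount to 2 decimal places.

Supplier A (FCA):
CIF value = FCA price + origin terminal + freight + insurance = 120602.76 + 857.78 + 3128.85 + 367.92 = 124957.31
Import duty = 124957.31 × 14% = 17494.02
Buyer bears (A): 857.78 + 3128.85 + 367.92 + 1030.07 + 223.26 + 1419.42 = 7027.30
Landed cost (A) = invoice 120602.76 + 7027.30 + duty 17494.02 = 145124.08
Supplier B (CFR):
CIF value = CFR price + insurance = 131019.28 + 367.92 = 131387.20
Import duty = 131387.20 × 14% = 18394.21
Buyer bears (B): 367.92 + 1030.07 + 223.26 + 1419.42 = 3040.67
Landed cost (B) = invoice 131019.28 + 3040.67 + duty 18394.21 = 152454.16
Difference = |145124.08 − 152454.16| = 7330.08

Supplier A is cheaper by AUD 7330.08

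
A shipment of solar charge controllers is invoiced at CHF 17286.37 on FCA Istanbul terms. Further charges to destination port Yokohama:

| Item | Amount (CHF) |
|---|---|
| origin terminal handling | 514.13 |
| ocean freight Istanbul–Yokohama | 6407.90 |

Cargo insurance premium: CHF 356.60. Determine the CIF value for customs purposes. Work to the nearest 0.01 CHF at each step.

CIF = FCA price + pre-shipment costs + freight + insurance
CIF = 17286.37 + 514.13 + 6407.90 + 356.60 = 24565.00

CIF value: CHF 24565.00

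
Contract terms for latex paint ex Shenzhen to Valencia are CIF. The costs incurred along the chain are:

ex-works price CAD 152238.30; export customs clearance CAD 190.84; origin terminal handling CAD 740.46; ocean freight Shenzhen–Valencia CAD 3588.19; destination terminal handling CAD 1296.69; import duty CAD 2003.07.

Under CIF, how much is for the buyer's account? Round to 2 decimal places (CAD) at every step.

CIF: the seller pays costs through ocean freight and marine insurance to the destination port.
Seller's account: goods 152238.30 + export clearance 190.84 + origin terminal 740.46 + freight 3588.19 = 156757.79
Buyer's account: destination terminal 1296.69 + duty 2003.07 = 3299.76

Buyer's account: CAD 3299.76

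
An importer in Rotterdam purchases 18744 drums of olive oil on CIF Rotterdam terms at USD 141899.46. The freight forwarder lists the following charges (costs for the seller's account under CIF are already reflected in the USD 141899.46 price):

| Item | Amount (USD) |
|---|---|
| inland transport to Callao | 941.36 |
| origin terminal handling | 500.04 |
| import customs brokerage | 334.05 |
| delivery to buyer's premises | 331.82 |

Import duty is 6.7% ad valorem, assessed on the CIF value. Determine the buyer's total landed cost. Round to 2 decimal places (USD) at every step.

CIF: the seller pays costs through ocean freight and marine insurance to the destination port.
Already in the invoice (seller's account under CIF): inland to port, origin terminal — exclude.
The CIF price already equals the CIF value: 141899.46
Import duty = 141899.46 × 6.7% = 9507.26
Buyer bears: brokerage 334.05 + delivery 331.82 + duty 9507.26 = 10173.13
Landed cost = invoice 141899.46 + 10173.13 = 152072.59

Total landed cost: USD 152072.59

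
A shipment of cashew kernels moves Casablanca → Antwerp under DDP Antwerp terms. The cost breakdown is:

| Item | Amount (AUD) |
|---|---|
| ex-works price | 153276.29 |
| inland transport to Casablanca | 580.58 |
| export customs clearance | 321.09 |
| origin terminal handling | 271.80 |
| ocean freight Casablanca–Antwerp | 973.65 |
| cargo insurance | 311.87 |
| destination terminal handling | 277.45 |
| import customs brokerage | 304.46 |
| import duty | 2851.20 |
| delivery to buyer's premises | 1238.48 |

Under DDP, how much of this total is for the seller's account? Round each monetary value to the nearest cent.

Seller's account: AUD 160406.87

DDP: the seller bears all costs including import duty.
Seller's account: goods 153276.29 + inland to port 580.58 + export clearance 321.09 + origin terminal 271.80 + freight 973.65 + insurance 311.87 + destination terminal 277.45 + brokerage 304.46 + duty 2851.20 + delivery 1238.48 = 160406.87
Buyer's account: 0.00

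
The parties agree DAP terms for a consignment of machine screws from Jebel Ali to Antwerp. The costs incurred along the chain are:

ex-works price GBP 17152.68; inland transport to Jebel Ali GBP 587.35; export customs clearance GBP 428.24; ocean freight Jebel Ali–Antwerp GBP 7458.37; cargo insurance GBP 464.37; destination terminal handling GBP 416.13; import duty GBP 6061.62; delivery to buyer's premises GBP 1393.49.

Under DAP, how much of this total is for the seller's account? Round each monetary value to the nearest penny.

Seller's account: GBP 27900.63

DAP: the seller bears all costs to the named destination except import duty and clearance.
Seller's account: goods 17152.68 + inland to port 587.35 + export clearance 428.24 + freight 7458.37 + insurance 464.37 + destination terminal 416.13 + delivery 1393.49 = 27900.63
Buyer's account: duty 6061.62 = 6061.62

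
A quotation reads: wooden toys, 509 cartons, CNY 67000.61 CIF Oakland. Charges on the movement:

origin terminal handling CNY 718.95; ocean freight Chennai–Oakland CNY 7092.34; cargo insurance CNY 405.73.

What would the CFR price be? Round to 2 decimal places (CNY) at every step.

Not relevant to the conversion: freight, origin terminal — on the seller under both CIF and CFR; already in the CIF price and stays in the CFR price.
From CIF to CFR, the seller no longer bears: insurance.
CFR price = 67000.61 − 405.73 = 66594.88

CFR price: CNY 66594.88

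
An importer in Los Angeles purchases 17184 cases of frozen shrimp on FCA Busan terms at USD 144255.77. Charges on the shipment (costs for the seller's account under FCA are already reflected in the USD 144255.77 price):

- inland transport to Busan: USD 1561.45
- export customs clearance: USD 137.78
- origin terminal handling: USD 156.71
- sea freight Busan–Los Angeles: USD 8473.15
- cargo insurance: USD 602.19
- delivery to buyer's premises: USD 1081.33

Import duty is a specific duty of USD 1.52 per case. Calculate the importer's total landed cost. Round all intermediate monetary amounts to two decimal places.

Total landed cost: USD 180688.83

FCA: the seller delivers export-cleared goods to the carrier; the buyer bears costs from that point.
Already in the invoice (seller's account under FCA): inland to port, export clearance — exclude.
CIF value = FCA price + origin terminal + freight + insurance = 144255.77 + 156.71 + 8473.15 + 602.19 = 153487.82
Import duty = 17184 × 1.52 = 26119.68
Buyer bears: origin terminal 156.71 + freight 8473.15 + insurance 602.19 + delivery 1081.33 + duty 26119.68 = 36433.06
Landed cost = invoice 144255.77 + 36433.06 = 180688.83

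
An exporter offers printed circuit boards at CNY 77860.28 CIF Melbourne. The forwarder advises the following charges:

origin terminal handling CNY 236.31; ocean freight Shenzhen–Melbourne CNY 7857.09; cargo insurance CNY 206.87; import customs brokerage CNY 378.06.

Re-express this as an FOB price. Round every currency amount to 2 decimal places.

Not relevant to the conversion: origin terminal — on the seller under both CIF and FOB; already in the CIF price and stays in the FOB price. brokerage — on the buyer under both terms; not part of either seller's price.
From CIF to FOB, the seller no longer bears: freight, insurance.
FOB price = 77860.28 − 7857.09 − 206.87 = 69796.32

FOB price: CNY 69796.32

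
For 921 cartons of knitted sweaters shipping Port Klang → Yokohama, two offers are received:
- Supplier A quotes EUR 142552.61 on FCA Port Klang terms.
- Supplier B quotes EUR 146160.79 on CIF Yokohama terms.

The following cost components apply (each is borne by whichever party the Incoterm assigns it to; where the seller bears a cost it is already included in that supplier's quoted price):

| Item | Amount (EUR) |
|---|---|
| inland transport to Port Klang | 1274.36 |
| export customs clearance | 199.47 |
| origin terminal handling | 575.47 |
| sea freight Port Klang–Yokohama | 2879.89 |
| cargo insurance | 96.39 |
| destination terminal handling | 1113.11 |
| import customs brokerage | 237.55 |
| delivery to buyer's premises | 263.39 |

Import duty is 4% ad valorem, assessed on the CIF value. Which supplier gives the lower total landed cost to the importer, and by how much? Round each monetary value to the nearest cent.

Supplier A is cheaper by EUR 58.69

Supplier A (FCA):
CIF value = FCA price + origin terminal + freight + insurance = 142552.61 + 575.47 + 2879.89 + 96.39 = 146104.36
Import duty = 146104.36 × 4% = 5844.17
Buyer bears (A): 575.47 + 2879.89 + 96.39 + 1113.11 + 237.55 + 263.39 = 5165.80
Landed cost (A) = invoice 142552.61 + 5165.80 + duty 5844.17 = 153562.58
Supplier B (CIF):
The CIF price already equals the CIF value: 146160.79
Import duty = 146160.79 × 4% = 5846.43
Buyer bears (B): 1113.11 + 237.55 + 263.39 = 1614.05
Landed cost (B) = invoice 146160.79 + 1614.05 + duty 5846.43 = 153621.27
Difference = |153562.58 − 153621.27| = 58.69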